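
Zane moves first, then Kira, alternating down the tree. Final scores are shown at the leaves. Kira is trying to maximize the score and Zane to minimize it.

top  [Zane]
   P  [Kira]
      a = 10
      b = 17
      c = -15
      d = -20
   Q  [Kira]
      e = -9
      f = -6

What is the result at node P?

P (Kira): max(10, 17, -15, -20) = 17

17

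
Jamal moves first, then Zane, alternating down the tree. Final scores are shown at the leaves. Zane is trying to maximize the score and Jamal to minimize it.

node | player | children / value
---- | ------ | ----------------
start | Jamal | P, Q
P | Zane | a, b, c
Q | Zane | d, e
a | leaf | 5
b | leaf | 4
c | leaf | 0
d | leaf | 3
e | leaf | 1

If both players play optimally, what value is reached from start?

3

P (Zane): max(5, 4, 0) = 5
Q (Zane): max(3, 1) = 3
start (Jamal): min(5, 3) = 3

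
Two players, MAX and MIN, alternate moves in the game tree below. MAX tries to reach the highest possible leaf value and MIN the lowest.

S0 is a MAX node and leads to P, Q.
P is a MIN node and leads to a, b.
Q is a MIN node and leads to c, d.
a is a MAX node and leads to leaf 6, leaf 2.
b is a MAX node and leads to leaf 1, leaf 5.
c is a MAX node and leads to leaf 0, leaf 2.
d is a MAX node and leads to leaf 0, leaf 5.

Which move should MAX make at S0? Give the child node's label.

P

a (MAX): max(6, 2) = 6
b (MAX): max(1, 5) = 5
P (MIN): min(6, 5) = 5
c (MAX): max(0, 2) = 2
d (MAX): max(0, 5) = 5
Q (MIN): min(2, 5) = 2
S0 (MAX): max(5, 2) = 5
MAX at S0 wants the highest of {P=5, Q=2}, so chooses P.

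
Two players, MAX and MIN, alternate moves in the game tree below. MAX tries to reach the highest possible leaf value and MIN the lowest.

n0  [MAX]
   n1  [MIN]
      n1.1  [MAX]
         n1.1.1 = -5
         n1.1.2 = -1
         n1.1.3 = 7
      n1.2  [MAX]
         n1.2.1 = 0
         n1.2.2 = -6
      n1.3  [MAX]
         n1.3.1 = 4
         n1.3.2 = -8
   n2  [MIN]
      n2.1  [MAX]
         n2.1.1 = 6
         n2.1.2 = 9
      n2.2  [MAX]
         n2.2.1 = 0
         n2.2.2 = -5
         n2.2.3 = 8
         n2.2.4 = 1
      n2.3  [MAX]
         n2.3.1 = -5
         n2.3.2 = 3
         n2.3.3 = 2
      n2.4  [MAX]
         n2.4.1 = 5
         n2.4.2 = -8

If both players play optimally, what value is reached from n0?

3

n1.1 (MAX): max(-5, -1, 7) = 7
n1.2 (MAX): max(0, -6) = 0
n1.3 (MAX): max(4, -8) = 4
n1 (MIN): min(7, 0, 4) = 0
n2.1 (MAX): max(6, 9) = 9
n2.2 (MAX): max(0, -5, 8, 1) = 8
n2.3 (MAX): max(-5, 3, 2) = 3
n2.4 (MAX): max(5, -8) = 5
n2 (MIN): min(9, 8, 3, 5) = 3
n0 (MAX): max(0, 3) = 3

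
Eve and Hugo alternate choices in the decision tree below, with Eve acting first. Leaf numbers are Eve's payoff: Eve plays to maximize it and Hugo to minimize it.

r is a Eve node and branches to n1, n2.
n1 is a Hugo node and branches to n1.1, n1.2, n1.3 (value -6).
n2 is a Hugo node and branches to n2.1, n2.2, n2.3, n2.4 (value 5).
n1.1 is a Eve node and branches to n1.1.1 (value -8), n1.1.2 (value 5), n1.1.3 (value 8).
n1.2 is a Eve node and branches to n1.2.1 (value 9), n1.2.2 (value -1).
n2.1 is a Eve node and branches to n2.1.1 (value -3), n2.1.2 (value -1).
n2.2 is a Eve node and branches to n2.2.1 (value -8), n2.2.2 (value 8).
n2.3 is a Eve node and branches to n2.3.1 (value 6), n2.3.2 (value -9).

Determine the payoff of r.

-1

n1.1 (Eve): max(-8, 5, 8) = 8
n1.2 (Eve): max(9, -1) = 9
n1 (Hugo): min(8, 9, -6) = -6
n2.1 (Eve): max(-3, -1) = -1
n2.2 (Eve): max(-8, 8) = 8
n2.3 (Eve): max(6, -9) = 6
n2 (Hugo): min(-1, 8, 6, 5) = -1
r (Eve): max(-6, -1) = -1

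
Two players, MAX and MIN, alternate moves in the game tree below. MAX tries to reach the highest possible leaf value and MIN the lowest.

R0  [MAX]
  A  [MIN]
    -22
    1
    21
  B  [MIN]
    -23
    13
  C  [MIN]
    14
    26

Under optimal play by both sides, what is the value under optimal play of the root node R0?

A (MIN): min(-22, 1, 21) = -22
B (MIN): min(-23, 13) = -23
C (MIN): min(14, 26) = 14
R0 (MAX): max(-22, -23, 14) = 14

14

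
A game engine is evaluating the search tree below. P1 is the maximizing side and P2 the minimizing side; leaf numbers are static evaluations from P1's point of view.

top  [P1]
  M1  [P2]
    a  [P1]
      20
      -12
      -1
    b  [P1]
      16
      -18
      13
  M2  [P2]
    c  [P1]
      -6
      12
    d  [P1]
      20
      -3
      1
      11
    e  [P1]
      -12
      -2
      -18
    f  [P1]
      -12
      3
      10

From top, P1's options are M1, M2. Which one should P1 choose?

M1

a (P1): max(20, -12, -1) = 20
b (P1): max(16, -18, 13) = 16
M1 (P2): min(20, 16) = 16
c (P1): max(-6, 12) = 12
d (P1): max(20, -3, 1, 11) = 20
e (P1): max(-12, -2, -18) = -2
f (P1): max(-12, 3, 10) = 10
M2 (P2): min(12, 20, -2, 10) = -2
top (P1): max(16, -2) = 16
P1 at top wants the highest of {M1=16, M2=-2}, so chooses M1.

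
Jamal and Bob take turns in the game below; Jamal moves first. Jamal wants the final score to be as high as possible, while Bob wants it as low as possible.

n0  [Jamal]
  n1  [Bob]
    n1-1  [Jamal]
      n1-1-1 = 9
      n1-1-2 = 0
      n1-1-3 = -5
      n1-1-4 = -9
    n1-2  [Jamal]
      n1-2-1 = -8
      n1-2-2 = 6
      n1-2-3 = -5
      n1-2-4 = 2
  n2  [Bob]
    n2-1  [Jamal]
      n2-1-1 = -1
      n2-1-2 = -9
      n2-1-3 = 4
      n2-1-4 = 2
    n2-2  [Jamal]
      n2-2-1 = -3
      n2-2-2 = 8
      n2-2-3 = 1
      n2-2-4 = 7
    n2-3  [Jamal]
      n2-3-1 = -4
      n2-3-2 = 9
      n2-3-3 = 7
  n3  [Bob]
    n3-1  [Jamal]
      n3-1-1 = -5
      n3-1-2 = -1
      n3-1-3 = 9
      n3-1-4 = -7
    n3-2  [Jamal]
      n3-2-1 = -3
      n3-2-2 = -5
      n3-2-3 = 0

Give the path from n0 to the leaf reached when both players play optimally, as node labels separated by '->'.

n1-1 (Jamal): max(9, 0, -5, -9) = 9
n1-2 (Jamal): max(-8, 6, -5, 2) = 6
n1 (Bob): min(9, 6) = 6
n2-1 (Jamal): max(-1, -9, 4, 2) = 4
n2-2 (Jamal): max(-3, 8, 1, 7) = 8
n2-3 (Jamal): max(-4, 9, 7) = 9
n2 (Bob): min(4, 8, 9) = 4
n3-1 (Jamal): max(-5, -1, 9, -7) = 9
n3-2 (Jamal): max(-3, -5, 0) = 0
n3 (Bob): min(9, 0) = 0
n0 (Jamal): max(6, 4, 0) = 6
At n0, Jamal picks n1 (highest: 6).
At n1, Bob picks n1-2 (lowest: 6).
At n1-2, Jamal picks n1-2-2 (highest: 6).
Terminal value 6.

n0 -> n1 -> n1-2 -> n1-2-2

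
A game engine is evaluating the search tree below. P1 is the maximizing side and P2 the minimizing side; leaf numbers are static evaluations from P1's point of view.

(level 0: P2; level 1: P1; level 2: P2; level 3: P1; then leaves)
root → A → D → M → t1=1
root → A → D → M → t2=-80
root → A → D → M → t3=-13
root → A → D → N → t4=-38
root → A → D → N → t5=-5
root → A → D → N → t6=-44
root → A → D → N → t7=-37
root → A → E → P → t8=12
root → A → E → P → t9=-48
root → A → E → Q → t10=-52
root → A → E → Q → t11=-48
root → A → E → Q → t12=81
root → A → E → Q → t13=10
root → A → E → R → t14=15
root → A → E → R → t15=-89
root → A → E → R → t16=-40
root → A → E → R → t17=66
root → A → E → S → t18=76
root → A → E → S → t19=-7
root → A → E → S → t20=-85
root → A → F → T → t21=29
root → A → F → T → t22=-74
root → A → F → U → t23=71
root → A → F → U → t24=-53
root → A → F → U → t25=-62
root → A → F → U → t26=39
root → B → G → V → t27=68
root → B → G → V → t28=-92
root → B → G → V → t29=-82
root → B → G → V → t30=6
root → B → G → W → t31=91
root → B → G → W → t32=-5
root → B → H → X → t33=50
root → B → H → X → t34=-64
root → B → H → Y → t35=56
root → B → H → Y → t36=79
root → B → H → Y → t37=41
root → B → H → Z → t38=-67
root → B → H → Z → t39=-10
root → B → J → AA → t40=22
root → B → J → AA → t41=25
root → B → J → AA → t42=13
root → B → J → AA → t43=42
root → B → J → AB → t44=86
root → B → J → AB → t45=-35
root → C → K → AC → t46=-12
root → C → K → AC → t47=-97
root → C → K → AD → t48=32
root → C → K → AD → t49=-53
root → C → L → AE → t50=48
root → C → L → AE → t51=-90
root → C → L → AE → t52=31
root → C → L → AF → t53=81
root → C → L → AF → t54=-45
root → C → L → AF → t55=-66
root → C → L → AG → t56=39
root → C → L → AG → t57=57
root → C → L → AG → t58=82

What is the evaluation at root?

29

M (P1): max(1, -80, -13) = 1
N (P1): max(-38, -5, -44, -37) = -5
D (P2): min(1, -5) = -5
P (P1): max(12, -48) = 12
Q (P1): max(-52, -48, 81, 10) = 81
R (P1): max(15, -89, -40, 66) = 66
S (P1): max(76, -7, -85) = 76
E (P2): min(12, 81, 66, 76) = 12
T (P1): max(29, -74) = 29
U (P1): max(71, -53, -62, 39) = 71
F (P2): min(29, 71) = 29
A (P1): max(-5, 12, 29) = 29
V (P1): max(68, -92, -82, 6) = 68
W (P1): max(91, -5) = 91
G (P2): min(68, 91) = 68
X (P1): max(50, -64) = 50
Y (P1): max(56, 79, 41) = 79
Z (P1): max(-67, -10) = -10
H (P2): min(50, 79, -10) = -10
AA (P1): max(22, 25, 13, 42) = 42
AB (P1): max(86, -35) = 86
J (P2): min(42, 86) = 42
B (P1): max(68, -10, 42) = 68
AC (P1): max(-12, -97) = -12
AD (P1): max(32, -53) = 32
K (P2): min(-12, 32) = -12
AE (P1): max(48, -90, 31) = 48
AF (P1): max(81, -45, -66) = 81
AG (P1): max(39, 57, 82) = 82
L (P2): min(48, 81, 82) = 48
C (P1): max(-12, 48) = 48
root (P2): min(29, 68, 48) = 29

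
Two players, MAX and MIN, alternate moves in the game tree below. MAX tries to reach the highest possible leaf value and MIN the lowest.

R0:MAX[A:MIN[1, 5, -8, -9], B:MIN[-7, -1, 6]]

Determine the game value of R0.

-7

A (MIN): min(1, 5, -8, -9) = -9
B (MIN): min(-7, -1, 6) = -7
R0 (MAX): max(-9, -7) = -7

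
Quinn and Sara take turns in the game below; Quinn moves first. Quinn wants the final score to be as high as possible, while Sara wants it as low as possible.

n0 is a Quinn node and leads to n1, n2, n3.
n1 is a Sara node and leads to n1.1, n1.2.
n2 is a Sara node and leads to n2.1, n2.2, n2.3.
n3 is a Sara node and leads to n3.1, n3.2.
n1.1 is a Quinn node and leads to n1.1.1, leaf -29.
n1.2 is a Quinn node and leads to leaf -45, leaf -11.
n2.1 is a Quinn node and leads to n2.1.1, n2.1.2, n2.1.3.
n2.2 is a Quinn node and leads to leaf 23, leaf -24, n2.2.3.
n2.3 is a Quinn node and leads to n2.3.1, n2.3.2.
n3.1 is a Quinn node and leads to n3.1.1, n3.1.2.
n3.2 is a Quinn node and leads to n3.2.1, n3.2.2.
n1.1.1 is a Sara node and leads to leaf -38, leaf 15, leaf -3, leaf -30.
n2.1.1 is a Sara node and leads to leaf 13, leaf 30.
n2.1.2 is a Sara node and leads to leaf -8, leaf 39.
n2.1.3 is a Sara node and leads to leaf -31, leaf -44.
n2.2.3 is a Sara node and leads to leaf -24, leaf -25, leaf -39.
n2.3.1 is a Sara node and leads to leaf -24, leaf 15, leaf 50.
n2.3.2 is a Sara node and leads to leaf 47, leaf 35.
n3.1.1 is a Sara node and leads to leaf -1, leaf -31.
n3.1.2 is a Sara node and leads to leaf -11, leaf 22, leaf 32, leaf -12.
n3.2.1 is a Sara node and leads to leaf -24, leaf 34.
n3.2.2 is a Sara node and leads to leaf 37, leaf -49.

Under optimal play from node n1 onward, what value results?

n1.1.1 (Sara): min(-38, 15, -3, -30) = -38
n1.1 (Quinn): max(-38, -29) = -29
n1.2 (Quinn): max(-45, -11) = -11
n1 (Sara): min(-29, -11) = -29

-29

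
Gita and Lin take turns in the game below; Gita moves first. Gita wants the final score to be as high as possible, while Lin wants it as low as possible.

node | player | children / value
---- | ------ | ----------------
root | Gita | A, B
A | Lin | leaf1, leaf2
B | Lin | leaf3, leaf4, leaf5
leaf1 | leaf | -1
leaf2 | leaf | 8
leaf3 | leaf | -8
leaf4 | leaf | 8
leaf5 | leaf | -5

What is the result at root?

A (Lin): min(-1, 8) = -1
B (Lin): min(-8, 8, -5) = -8
root (Gita): max(-1, -8) = -1

-1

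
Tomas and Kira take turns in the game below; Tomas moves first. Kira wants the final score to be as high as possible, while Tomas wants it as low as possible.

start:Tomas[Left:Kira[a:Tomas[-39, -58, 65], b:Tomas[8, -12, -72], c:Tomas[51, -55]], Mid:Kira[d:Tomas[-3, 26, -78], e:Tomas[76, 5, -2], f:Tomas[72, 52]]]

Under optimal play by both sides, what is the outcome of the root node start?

a (Tomas): min(-39, -58, 65) = -58
b (Tomas): min(8, -12, -72) = -72
c (Tomas): min(51, -55) = -55
Left (Kira): max(-58, -72, -55) = -55
d (Tomas): min(-3, 26, -78) = -78
e (Tomas): min(76, 5, -2) = -2
f (Tomas): min(72, 52) = 52
Mid (Kira): max(-78, -2, 52) = 52
start (Tomas): min(-55, 52) = -55

-55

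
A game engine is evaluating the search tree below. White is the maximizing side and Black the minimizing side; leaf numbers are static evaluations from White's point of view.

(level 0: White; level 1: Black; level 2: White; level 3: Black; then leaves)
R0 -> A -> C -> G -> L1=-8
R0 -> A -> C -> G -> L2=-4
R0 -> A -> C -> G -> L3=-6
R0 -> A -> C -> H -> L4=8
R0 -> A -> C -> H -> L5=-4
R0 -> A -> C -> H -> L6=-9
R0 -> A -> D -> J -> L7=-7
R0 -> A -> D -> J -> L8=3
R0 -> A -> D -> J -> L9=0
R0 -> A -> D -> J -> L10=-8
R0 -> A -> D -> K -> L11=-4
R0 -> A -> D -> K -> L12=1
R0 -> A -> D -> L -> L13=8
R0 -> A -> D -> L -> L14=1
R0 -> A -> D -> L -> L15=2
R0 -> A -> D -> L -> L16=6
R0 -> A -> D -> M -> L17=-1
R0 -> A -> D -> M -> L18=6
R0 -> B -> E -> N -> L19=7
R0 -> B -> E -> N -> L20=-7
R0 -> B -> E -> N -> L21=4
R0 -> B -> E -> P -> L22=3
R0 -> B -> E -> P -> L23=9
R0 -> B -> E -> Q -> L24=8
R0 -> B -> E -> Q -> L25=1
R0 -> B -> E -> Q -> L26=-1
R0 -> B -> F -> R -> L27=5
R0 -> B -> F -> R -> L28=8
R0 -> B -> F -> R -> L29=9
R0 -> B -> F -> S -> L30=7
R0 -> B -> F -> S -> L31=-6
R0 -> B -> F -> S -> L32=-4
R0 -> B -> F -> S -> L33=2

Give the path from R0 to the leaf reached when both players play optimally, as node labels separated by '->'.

R0 -> B -> E -> P -> L22

G (Black): min(-8, -4, -6) = -8
H (Black): min(8, -4, -9) = -9
C (White): max(-8, -9) = -8
J (Black): min(-7, 3, 0, -8) = -8
K (Black): min(-4, 1) = -4
L (Black): min(8, 1, 2, 6) = 1
M (Black): min(-1, 6) = -1
D (White): max(-8, -4, 1, -1) = 1
A (Black): min(-8, 1) = -8
N (Black): min(7, -7, 4) = -7
P (Black): min(3, 9) = 3
Q (Black): min(8, 1, -1) = -1
E (White): max(-7, 3, -1) = 3
R (Black): min(5, 8, 9) = 5
S (Black): min(7, -6, -4, 2) = -6
F (White): max(5, -6) = 5
B (Black): min(3, 5) = 3
R0 (White): max(-8, 3) = 3
At R0, White picks B (highest: 3).
At B, Black picks E (lowest: 3).
At E, White picks P (highest: 3).
At P, Black picks L22 (lowest: 3).
Terminal value 3.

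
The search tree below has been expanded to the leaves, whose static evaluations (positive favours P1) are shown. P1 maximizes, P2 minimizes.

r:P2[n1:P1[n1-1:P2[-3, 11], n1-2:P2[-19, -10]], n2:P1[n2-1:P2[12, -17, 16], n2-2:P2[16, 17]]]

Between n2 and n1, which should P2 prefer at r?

n2-1 (P2): min(12, -17, 16) = -17
n2-2 (P2): min(16, 17) = 16
n2 (P1): max(-17, 16) = 16
n1-1 (P2): min(-3, 11) = -3
n1-2 (P2): min(-19, -10) = -19
n1 (P1): max(-3, -19) = -3
P2 prefers the lower value; n2=16, n1=-3. n1 is better since -3 < 16.

n1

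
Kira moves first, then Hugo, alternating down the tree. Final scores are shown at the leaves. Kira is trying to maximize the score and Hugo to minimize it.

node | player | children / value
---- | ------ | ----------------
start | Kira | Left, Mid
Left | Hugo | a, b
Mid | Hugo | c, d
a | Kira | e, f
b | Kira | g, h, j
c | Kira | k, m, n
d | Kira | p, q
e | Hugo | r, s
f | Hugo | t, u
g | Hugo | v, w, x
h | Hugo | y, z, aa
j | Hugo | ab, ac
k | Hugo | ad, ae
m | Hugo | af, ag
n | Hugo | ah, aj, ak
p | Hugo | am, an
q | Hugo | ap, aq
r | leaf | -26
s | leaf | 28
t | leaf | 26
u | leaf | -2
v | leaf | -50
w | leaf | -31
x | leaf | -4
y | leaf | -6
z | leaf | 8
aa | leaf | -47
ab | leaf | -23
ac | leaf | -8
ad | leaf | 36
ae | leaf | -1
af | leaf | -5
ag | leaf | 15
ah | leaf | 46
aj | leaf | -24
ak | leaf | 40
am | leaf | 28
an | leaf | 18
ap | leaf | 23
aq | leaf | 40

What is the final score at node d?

p (Hugo): min(28, 18) = 18
q (Hugo): min(23, 40) = 23
d (Kira): max(18, 23) = 23

23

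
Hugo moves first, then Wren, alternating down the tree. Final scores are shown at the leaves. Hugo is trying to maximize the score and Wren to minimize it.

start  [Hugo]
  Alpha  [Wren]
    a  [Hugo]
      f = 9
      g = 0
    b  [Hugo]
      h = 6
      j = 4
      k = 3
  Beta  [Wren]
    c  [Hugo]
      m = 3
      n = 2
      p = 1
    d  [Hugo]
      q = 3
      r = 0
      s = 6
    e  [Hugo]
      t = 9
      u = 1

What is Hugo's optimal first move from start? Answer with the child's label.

Alpha

a (Hugo): max(9, 0) = 9
b (Hugo): max(6, 4, 3) = 6
Alpha (Wren): min(9, 6) = 6
c (Hugo): max(3, 2, 1) = 3
d (Hugo): max(3, 0, 6) = 6
e (Hugo): max(9, 1) = 9
Beta (Wren): min(3, 6, 9) = 3
start (Hugo): max(6, 3) = 6
Hugo at start wants the highest of {Alpha=6, Beta=3}, so chooses Alpha.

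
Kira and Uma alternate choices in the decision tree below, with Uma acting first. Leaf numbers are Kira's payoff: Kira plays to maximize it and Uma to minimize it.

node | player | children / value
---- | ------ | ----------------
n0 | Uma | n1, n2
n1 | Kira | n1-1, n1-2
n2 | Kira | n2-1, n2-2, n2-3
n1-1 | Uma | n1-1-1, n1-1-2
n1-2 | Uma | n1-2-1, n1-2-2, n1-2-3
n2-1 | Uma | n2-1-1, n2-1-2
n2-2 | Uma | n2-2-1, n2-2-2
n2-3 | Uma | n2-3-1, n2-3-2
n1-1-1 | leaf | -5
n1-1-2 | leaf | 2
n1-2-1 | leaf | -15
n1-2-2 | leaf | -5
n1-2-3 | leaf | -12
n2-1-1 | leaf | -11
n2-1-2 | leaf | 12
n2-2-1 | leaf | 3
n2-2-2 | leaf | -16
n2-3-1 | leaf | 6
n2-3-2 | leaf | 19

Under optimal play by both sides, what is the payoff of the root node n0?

-5

n1-1 (Uma): min(-5, 2) = -5
n1-2 (Uma): min(-15, -5, -12) = -15
n1 (Kira): max(-5, -15) = -5
n2-1 (Uma): min(-11, 12) = -11
n2-2 (Uma): min(3, -16) = -16
n2-3 (Uma): min(6, 19) = 6
n2 (Kira): max(-11, -16, 6) = 6
n0 (Uma): min(-5, 6) = -5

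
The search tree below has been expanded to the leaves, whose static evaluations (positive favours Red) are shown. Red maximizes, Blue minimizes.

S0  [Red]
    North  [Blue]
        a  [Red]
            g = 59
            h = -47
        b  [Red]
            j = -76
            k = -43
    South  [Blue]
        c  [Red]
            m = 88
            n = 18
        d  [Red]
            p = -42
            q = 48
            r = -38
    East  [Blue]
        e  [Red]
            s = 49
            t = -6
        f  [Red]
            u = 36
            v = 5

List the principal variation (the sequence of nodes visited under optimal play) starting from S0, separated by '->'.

a (Red): max(59, -47) = 59
b (Red): max(-76, -43) = -43
North (Blue): min(59, -43) = -43
c (Red): max(88, 18) = 88
d (Red): max(-42, 48, -38) = 48
South (Blue): min(88, 48) = 48
e (Red): max(49, -6) = 49
f (Red): max(36, 5) = 36
East (Blue): min(49, 36) = 36
S0 (Red): max(-43, 48, 36) = 48
At S0, Red picks South (highest: 48).
At South, Blue picks d (lowest: 48).
At d, Red picks q (highest: 48).
Terminal value 48.

S0 -> South -> d -> q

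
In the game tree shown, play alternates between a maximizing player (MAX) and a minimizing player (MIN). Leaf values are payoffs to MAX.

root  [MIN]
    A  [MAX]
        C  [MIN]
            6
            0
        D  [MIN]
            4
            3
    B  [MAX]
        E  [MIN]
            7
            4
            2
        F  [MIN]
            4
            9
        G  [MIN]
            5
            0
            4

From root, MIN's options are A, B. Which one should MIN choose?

A

C (MIN): min(6, 0) = 0
D (MIN): min(4, 3) = 3
A (MAX): max(0, 3) = 3
E (MIN): min(7, 4, 2) = 2
F (MIN): min(4, 9) = 4
G (MIN): min(5, 0, 4) = 0
B (MAX): max(2, 4, 0) = 4
root (MIN): min(3, 4) = 3
MIN at root wants the lowest of {A=3, B=4}, so chooses A.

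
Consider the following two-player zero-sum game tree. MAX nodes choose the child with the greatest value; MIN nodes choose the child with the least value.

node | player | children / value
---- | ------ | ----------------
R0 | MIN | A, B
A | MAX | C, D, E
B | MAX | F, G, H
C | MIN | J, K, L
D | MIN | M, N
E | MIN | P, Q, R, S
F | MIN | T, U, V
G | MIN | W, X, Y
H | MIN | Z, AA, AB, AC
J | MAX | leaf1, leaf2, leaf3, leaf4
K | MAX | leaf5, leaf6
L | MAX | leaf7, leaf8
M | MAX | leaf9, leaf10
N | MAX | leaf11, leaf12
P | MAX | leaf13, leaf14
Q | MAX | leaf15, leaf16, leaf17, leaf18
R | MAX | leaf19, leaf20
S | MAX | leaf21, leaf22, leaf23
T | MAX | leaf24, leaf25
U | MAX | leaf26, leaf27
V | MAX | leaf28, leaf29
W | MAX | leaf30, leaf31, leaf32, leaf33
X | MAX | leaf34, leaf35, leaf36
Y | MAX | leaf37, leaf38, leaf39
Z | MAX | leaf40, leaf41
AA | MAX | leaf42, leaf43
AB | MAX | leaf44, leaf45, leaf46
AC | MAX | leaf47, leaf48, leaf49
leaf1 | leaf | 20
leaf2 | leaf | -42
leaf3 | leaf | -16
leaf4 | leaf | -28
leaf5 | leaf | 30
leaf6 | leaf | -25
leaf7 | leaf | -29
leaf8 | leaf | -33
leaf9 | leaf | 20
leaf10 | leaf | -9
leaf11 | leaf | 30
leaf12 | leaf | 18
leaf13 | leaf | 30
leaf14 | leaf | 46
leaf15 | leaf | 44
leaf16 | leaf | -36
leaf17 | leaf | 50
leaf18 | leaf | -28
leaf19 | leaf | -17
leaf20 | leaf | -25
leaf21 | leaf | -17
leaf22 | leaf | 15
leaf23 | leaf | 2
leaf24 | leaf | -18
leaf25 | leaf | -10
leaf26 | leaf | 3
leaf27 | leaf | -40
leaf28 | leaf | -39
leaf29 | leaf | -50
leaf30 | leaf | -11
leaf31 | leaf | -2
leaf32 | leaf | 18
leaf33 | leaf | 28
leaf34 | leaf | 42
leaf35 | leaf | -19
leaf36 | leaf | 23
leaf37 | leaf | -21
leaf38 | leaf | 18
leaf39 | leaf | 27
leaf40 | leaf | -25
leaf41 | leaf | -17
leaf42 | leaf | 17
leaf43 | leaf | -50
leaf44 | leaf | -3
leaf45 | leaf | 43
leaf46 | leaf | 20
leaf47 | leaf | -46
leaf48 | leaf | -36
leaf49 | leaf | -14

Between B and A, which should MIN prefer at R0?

A

T (MAX): max(-18, -10) = -10
U (MAX): max(3, -40) = 3
V (MAX): max(-39, -50) = -39
F (MIN): min(-10, 3, -39) = -39
W (MAX): max(-11, -2, 18, 28) = 28
X (MAX): max(42, -19, 23) = 42
Y (MAX): max(-21, 18, 27) = 27
G (MIN): min(28, 42, 27) = 27
Z (MAX): max(-25, -17) = -17
AA (MAX): max(17, -50) = 17
AB (MAX): max(-3, 43, 20) = 43
AC (MAX): max(-46, -36, -14) = -14
H (MIN): min(-17, 17, 43, -14) = -17
B (MAX): max(-39, 27, -17) = 27
J (MAX): max(20, -42, -16, -28) = 20
K (MAX): max(30, -25) = 30
L (MAX): max(-29, -33) = -29
C (MIN): min(20, 30, -29) = -29
M (MAX): max(20, -9) = 20
N (MAX): max(30, 18) = 30
D (MIN): min(20, 30) = 20
P (MAX): max(30, 46) = 46
Q (MAX): max(44, -36, 50, -28) = 50
R (MAX): max(-17, -25) = -17
S (MAX): max(-17, 15, 2) = 15
E (MIN): min(46, 50, -17, 15) = -17
A (MAX): max(-29, 20, -17) = 20
MIN prefers the lower value; B=27, A=20. A is better since 20 < 27.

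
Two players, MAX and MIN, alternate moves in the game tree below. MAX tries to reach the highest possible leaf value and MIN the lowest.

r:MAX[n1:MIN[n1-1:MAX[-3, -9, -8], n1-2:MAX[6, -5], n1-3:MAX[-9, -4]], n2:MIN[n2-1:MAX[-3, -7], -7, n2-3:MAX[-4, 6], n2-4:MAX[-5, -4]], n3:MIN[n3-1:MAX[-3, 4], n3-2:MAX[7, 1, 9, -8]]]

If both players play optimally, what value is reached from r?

n1-1 (MAX): max(-3, -9, -8) = -3
n1-2 (MAX): max(6, -5) = 6
n1-3 (MAX): max(-9, -4) = -4
n1 (MIN): min(-3, 6, -4) = -4
n2-1 (MAX): max(-3, -7) = -3
n2-3 (MAX): max(-4, 6) = 6
n2-4 (MAX): max(-5, -4) = -4
n2 (MIN): min(-3, -7, 6, -4) = -7
n3-1 (MAX): max(-3, 4) = 4
n3-2 (MAX): max(7, 1, 9, -8) = 9
n3 (MIN): min(4, 9) = 4
r (MAX): max(-4, -7, 4) = 4

4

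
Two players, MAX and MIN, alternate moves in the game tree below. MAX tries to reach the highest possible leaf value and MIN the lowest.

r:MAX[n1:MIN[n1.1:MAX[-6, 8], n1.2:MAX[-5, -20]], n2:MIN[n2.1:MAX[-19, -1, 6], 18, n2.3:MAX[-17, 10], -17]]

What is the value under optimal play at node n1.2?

n1.2 (MAX): max(-5, -20) = -5

-5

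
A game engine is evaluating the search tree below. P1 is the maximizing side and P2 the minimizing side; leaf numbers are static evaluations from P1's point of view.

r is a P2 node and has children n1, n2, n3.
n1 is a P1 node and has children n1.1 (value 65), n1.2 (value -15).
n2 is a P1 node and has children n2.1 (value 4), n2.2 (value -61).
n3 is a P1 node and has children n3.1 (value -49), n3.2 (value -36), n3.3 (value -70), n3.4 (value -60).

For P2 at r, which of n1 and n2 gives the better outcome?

n1 (P1): max(65, -15) = 65
n2 (P1): max(4, -61) = 4
P2 prefers the lower value; n1=65, n2=4. n2 is better since 4 < 65.

n2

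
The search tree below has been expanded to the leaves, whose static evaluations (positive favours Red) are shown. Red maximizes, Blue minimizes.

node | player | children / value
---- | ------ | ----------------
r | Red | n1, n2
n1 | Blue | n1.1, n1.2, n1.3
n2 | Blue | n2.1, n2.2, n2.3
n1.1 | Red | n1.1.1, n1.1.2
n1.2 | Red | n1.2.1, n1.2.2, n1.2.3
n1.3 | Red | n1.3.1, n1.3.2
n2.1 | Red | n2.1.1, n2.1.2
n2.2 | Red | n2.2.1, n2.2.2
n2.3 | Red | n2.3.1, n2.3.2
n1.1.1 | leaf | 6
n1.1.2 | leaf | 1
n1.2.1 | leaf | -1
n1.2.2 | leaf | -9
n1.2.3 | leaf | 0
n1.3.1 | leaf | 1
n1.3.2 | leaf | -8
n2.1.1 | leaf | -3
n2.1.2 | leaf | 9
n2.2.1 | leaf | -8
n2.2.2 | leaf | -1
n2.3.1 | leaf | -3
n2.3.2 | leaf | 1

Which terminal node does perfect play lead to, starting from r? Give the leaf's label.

n1.1 (Red): max(6, 1) = 6
n1.2 (Red): max(-1, -9, 0) = 0
n1.3 (Red): max(1, -8) = 1
n1 (Blue): min(6, 0, 1) = 0
n2.1 (Red): max(-3, 9) = 9
n2.2 (Red): max(-8, -1) = -1
n2.3 (Red): max(-3, 1) = 1
n2 (Blue): min(9, -1, 1) = -1
r (Red): max(0, -1) = 0
At r, Red picks n1 (highest: 0).
At n1, Blue picks n1.2 (lowest: 0).
At n1.2, Red picks n1.2.3 (highest: 0).
Terminal value 0.

n1.2.3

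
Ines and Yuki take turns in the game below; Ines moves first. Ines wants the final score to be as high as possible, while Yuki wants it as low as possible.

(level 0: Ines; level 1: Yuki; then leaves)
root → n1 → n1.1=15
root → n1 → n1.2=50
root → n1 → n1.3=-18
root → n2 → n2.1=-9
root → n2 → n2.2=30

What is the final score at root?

-9

n1 (Yuki): min(15, 50, -18) = -18
n2 (Yuki): min(-9, 30) = -9
root (Ines): max(-18, -9) = -9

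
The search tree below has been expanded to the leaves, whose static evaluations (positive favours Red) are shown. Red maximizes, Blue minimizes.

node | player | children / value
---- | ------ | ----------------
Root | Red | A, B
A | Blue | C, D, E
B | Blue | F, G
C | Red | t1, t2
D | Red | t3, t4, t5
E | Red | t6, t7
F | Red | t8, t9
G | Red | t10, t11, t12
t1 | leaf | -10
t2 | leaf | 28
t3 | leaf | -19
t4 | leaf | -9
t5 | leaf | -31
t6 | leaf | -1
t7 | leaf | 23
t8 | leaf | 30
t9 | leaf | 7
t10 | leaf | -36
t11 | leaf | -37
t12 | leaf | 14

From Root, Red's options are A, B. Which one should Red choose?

C (Red): max(-10, 28) = 28
D (Red): max(-19, -9, -31) = -9
E (Red): max(-1, 23) = 23
A (Blue): min(28, -9, 23) = -9
F (Red): max(30, 7) = 30
G (Red): max(-36, -37, 14) = 14
B (Blue): min(30, 14) = 14
Root (Red): max(-9, 14) = 14
Red at Root wants the highest of {A=-9, B=14}, so chooses B.

B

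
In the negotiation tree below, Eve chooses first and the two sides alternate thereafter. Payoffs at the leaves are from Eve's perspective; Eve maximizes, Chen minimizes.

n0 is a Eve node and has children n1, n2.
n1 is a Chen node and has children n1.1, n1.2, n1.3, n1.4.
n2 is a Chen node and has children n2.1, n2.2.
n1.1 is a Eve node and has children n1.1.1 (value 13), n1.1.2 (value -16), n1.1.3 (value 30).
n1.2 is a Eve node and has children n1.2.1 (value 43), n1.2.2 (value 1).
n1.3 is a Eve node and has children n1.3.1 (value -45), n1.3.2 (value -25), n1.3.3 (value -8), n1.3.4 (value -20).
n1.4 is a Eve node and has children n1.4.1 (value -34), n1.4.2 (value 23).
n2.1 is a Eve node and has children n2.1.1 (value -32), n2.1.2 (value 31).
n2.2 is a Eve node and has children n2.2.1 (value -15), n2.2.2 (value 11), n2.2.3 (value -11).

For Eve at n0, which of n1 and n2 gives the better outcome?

n2

n1.1 (Eve): max(13, -16, 30) = 30
n1.2 (Eve): max(43, 1) = 43
n1.3 (Eve): max(-45, -25, -8, -20) = -8
n1.4 (Eve): max(-34, 23) = 23
n1 (Chen): min(30, 43, -8, 23) = -8
n2.1 (Eve): max(-32, 31) = 31
n2.2 (Eve): max(-15, 11, -11) = 11
n2 (Chen): min(31, 11) = 11
Eve prefers the higher value; n1=-8, n2=11. n2 is better since 11 > -8.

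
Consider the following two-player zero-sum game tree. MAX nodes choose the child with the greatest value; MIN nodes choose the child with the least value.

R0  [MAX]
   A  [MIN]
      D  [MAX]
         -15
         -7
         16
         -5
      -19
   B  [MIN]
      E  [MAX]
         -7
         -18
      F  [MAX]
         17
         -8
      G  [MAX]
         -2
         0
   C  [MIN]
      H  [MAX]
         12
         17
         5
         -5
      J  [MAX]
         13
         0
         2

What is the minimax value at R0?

13

D (MAX): max(-15, -7, 16, -5) = 16
A (MIN): min(16, -19) = -19
E (MAX): max(-7, -18) = -7
F (MAX): max(17, -8) = 17
G (MAX): max(-2, 0) = 0
B (MIN): min(-7, 17, 0) = -7
H (MAX): max(12, 17, 5, -5) = 17
J (MAX): max(13, 0, 2) = 13
C (MIN): min(17, 13) = 13
R0 (MAX): max(-19, -7, 13) = 13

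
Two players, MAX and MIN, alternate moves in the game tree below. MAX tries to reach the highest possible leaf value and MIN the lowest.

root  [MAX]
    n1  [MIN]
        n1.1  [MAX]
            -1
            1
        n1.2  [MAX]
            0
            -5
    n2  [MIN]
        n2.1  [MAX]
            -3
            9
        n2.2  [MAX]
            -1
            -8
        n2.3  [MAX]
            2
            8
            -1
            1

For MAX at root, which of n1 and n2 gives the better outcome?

n1.1 (MAX): max(-1, 1) = 1
n1.2 (MAX): max(0, -5) = 0
n1 (MIN): min(1, 0) = 0
n2.1 (MAX): max(-3, 9) = 9
n2.2 (MAX): max(-1, -8) = -1
n2.3 (MAX): max(2, 8, -1, 1) = 8
n2 (MIN): min(9, -1, 8) = -1
MAX prefers the higher value; n1=0, n2=-1. n1 is better since 0 > -1.

n1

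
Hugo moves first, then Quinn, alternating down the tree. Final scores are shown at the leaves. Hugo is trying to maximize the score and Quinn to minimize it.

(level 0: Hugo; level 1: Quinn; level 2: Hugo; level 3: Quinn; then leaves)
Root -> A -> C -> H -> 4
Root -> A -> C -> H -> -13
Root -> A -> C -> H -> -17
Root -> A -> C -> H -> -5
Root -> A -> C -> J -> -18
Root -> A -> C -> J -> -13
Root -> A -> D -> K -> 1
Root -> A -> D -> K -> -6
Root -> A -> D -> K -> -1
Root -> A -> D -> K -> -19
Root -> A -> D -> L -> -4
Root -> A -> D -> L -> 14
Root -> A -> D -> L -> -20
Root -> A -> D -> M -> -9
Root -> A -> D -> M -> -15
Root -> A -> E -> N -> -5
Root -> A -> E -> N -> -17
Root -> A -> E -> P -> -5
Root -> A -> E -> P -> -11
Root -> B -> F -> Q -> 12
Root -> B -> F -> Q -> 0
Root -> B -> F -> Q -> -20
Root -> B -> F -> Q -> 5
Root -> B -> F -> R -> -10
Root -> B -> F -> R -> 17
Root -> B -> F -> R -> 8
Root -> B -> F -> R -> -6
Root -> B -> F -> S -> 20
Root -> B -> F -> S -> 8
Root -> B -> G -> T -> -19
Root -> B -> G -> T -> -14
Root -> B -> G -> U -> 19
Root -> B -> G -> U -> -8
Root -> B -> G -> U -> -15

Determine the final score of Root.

-15

H (Quinn): min(4, -13, -17, -5) = -17
J (Quinn): min(-18, -13) = -18
C (Hugo): max(-17, -18) = -17
K (Quinn): min(1, -6, -1, -19) = -19
L (Quinn): min(-4, 14, -20) = -20
M (Quinn): min(-9, -15) = -15
D (Hugo): max(-19, -20, -15) = -15
N (Quinn): min(-5, -17) = -17
P (Quinn): min(-5, -11) = -11
E (Hugo): max(-17, -11) = -11
A (Quinn): min(-17, -15, -11) = -17
Q (Quinn): min(12, 0, -20, 5) = -20
R (Quinn): min(-10, 17, 8, -6) = -10
S (Quinn): min(20, 8) = 8
F (Hugo): max(-20, -10, 8) = 8
T (Quinn): min(-19, -14) = -19
U (Quinn): min(19, -8, -15) = -15
G (Hugo): max(-19, -15) = -15
B (Quinn): min(8, -15) = -15
Root (Hugo): max(-17, -15) = -15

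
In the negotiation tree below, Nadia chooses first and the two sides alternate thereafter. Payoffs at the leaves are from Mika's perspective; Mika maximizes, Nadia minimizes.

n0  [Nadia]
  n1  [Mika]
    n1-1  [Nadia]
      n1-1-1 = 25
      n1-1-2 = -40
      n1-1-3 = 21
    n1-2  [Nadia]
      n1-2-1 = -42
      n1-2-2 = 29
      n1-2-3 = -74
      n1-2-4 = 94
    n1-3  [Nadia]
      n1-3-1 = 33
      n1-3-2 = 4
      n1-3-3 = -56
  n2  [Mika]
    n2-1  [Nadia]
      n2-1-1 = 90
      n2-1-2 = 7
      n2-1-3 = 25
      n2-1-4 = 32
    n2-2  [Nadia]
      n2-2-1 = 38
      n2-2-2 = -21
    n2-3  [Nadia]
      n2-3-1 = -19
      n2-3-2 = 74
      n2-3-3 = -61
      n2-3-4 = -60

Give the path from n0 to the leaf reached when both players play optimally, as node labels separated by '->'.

n0 -> n1 -> n1-1 -> n1-1-2

n1-1 (Nadia): min(25, -40, 21) = -40
n1-2 (Nadia): min(-42, 29, -74, 94) = -74
n1-3 (Nadia): min(33, 4, -56) = -56
n1 (Mika): max(-40, -74, -56) = -40
n2-1 (Nadia): min(90, 7, 25, 32) = 7
n2-2 (Nadia): min(38, -21) = -21
n2-3 (Nadia): min(-19, 74, -61, -60) = -61
n2 (Mika): max(7, -21, -61) = 7
n0 (Nadia): min(-40, 7) = -40
At n0, Nadia picks n1 (lowest: -40).
At n1, Mika picks n1-1 (highest: -40).
At n1-1, Nadia picks n1-1-2 (lowest: -40).
Terminal value -40.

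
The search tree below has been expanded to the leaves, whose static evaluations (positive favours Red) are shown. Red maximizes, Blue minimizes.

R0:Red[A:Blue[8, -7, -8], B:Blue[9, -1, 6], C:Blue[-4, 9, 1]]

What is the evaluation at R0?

A (Blue): min(8, -7, -8) = -8
B (Blue): min(9, -1, 6) = -1
C (Blue): min(-4, 9, 1) = -4
R0 (Red): max(-8, -1, -4) = -1

-1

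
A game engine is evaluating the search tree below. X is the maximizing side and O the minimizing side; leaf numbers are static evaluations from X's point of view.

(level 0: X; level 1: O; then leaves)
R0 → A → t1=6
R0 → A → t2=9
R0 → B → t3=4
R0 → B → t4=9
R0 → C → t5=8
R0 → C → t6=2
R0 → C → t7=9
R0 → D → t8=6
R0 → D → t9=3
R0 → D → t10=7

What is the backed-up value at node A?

A (O): min(6, 9) = 6

6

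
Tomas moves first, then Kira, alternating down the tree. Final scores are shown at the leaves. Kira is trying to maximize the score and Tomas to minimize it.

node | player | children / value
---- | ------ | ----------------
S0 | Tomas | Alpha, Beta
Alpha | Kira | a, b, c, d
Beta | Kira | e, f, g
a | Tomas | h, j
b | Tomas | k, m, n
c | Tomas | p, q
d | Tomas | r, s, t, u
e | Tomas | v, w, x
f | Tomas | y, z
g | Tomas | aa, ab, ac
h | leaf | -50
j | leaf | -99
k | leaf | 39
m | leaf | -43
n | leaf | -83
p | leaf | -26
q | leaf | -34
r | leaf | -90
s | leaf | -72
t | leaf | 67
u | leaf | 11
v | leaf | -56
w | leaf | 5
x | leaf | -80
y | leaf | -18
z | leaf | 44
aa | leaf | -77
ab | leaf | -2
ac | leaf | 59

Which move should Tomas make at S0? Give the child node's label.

a (Tomas): min(-50, -99) = -99
b (Tomas): min(39, -43, -83) = -83
c (Tomas): min(-26, -34) = -34
d (Tomas): min(-90, -72, 67, 11) = -90
Alpha (Kira): max(-99, -83, -34, -90) = -34
e (Tomas): min(-56, 5, -80) = -80
f (Tomas): min(-18, 44) = -18
g (Tomas): min(-77, -2, 59) = -77
Beta (Kira): max(-80, -18, -77) = -18
S0 (Tomas): min(-34, -18) = -34
Tomas at S0 wants the lowest of {Alpha=-34, Beta=-18}, so chooses Alpha.

Alpha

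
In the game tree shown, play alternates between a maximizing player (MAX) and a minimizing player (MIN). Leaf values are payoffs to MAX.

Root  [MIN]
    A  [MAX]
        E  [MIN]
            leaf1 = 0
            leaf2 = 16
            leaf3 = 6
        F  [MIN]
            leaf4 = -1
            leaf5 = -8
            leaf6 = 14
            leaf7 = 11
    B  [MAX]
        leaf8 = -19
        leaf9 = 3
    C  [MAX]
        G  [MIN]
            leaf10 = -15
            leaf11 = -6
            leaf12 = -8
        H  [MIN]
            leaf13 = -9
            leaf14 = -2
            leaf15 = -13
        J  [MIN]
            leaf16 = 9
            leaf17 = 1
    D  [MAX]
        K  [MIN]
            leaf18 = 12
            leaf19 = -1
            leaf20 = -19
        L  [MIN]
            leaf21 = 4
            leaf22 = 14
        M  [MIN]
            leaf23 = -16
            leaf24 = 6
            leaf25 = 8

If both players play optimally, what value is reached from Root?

E (MIN): min(0, 16, 6) = 0
F (MIN): min(-1, -8, 14, 11) = -8
A (MAX): max(0, -8) = 0
B (MAX): max(-19, 3) = 3
G (MIN): min(-15, -6, -8) = -15
H (MIN): min(-9, -2, -13) = -13
J (MIN): min(9, 1) = 1
C (MAX): max(-15, -13, 1) = 1
K (MIN): min(12, -1, -19) = -19
L (MIN): min(4, 14) = 4
M (MIN): min(-16, 6, 8) = -16
D (MAX): max(-19, 4, -16) = 4
Root (MIN): min(0, 3, 1, 4) = 0

0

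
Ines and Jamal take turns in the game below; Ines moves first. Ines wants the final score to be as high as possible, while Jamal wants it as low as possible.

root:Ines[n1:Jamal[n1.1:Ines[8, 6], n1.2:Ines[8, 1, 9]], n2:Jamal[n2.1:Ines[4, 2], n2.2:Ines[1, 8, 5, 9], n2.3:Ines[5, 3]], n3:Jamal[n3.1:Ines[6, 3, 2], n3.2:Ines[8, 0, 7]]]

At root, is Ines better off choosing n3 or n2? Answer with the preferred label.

n3

n3.1 (Ines): max(6, 3, 2) = 6
n3.2 (Ines): max(8, 0, 7) = 8
n3 (Jamal): min(6, 8) = 6
n2.1 (Ines): max(4, 2) = 4
n2.2 (Ines): max(1, 8, 5, 9) = 9
n2.3 (Ines): max(5, 3) = 5
n2 (Jamal): min(4, 9, 5) = 4
Ines prefers the higher value; n3=6, n2=4. n3 is better since 6 > 4.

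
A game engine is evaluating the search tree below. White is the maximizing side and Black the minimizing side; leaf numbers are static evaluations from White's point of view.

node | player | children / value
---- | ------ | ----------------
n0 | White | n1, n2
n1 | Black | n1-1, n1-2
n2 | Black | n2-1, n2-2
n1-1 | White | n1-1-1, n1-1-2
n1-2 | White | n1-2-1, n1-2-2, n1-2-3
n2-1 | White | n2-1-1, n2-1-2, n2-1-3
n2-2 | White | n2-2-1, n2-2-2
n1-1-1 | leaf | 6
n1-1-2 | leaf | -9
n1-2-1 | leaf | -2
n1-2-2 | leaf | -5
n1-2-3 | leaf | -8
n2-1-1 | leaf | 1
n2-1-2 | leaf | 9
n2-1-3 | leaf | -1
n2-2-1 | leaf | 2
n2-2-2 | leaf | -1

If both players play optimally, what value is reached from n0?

2

n1-1 (White): max(6, -9) = 6
n1-2 (White): max(-2, -5, -8) = -2
n1 (Black): min(6, -2) = -2
n2-1 (White): max(1, 9, -1) = 9
n2-2 (White): max(2, -1) = 2
n2 (Black): min(9, 2) = 2
n0 (White): max(-2, 2) = 2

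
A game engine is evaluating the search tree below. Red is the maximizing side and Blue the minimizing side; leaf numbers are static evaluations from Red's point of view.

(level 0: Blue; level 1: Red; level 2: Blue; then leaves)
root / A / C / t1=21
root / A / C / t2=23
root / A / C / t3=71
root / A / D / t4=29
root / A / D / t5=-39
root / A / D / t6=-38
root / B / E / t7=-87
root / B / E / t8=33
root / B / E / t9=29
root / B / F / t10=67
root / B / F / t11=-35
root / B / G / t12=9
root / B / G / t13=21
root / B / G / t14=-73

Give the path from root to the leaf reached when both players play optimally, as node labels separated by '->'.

root -> B -> F -> t11

C (Blue): min(21, 23, 71) = 21
D (Blue): min(29, -39, -38) = -39
A (Red): max(21, -39) = 21
E (Blue): min(-87, 33, 29) = -87
F (Blue): min(67, -35) = -35
G (Blue): min(9, 21, -73) = -73
B (Red): max(-87, -35, -73) = -35
root (Blue): min(21, -35) = -35
At root, Blue picks B (lowest: -35).
At B, Red picks F (highest: -35).
At F, Blue picks t11 (lowest: -35).
Terminal value -35.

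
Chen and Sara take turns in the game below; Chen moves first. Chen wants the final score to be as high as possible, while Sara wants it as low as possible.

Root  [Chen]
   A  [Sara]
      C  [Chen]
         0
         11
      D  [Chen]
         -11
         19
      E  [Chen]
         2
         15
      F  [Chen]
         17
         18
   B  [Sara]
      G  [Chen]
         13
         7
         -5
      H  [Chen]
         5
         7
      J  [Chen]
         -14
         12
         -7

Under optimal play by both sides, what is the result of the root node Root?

11

C (Chen): max(0, 11) = 11
D (Chen): max(-11, 19) = 19
E (Chen): max(2, 15) = 15
F (Chen): max(17, 18) = 18
A (Sara): min(11, 19, 15, 18) = 11
G (Chen): max(13, 7, -5) = 13
H (Chen): max(5, 7) = 7
J (Chen): max(-14, 12, -7) = 12
B (Sara): min(13, 7, 12) = 7
Root (Chen): max(11, 7) = 11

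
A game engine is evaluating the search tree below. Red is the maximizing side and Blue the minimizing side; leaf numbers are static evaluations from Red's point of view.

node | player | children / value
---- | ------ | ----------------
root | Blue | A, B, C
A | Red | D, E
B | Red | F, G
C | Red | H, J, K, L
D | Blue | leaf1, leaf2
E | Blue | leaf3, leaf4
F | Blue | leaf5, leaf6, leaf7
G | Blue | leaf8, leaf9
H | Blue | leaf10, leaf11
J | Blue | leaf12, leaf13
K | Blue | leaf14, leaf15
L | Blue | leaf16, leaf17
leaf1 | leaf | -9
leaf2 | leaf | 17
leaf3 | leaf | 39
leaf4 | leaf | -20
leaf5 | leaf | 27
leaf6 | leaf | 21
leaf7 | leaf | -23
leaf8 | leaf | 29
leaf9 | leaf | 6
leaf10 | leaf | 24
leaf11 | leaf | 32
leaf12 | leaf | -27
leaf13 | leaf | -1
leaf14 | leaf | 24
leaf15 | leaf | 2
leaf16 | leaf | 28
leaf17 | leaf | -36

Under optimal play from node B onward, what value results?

6

F (Blue): min(27, 21, -23) = -23
G (Blue): min(29, 6) = 6
B (Red): max(-23, 6) = 6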